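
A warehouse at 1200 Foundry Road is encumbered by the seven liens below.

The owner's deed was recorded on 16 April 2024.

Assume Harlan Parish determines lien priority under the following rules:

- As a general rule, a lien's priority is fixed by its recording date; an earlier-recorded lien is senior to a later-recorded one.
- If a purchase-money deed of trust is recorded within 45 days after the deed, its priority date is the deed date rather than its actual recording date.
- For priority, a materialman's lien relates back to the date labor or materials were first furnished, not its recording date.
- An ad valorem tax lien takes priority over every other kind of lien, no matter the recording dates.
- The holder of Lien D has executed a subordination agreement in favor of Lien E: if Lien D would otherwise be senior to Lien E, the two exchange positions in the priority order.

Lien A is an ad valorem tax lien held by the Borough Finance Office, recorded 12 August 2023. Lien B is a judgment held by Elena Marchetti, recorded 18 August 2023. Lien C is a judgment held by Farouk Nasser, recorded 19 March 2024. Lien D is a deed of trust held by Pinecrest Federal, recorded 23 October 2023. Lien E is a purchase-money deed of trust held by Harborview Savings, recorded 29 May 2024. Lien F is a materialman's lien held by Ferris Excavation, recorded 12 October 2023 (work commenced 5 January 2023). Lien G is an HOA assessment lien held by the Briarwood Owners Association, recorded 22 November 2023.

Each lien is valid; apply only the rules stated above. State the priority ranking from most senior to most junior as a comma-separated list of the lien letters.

Effective dates after the stated exceptions: E's effective date is the deed date, 16 April 2024; F relates back to 5 January 2023 (work commenced).
A, as an ad valorem tax lien, has superpriority and ranks first.
Remaining liens by effective date: F (5 January 2023), B (18 August 2023), D (23 October 2023), G (22 November 2023), C (19 March 2024), E (16 April 2024).
D would otherwise be senior to E, so under the subordination agreement D and E exchange positions.

A, F, B, E, G, C, D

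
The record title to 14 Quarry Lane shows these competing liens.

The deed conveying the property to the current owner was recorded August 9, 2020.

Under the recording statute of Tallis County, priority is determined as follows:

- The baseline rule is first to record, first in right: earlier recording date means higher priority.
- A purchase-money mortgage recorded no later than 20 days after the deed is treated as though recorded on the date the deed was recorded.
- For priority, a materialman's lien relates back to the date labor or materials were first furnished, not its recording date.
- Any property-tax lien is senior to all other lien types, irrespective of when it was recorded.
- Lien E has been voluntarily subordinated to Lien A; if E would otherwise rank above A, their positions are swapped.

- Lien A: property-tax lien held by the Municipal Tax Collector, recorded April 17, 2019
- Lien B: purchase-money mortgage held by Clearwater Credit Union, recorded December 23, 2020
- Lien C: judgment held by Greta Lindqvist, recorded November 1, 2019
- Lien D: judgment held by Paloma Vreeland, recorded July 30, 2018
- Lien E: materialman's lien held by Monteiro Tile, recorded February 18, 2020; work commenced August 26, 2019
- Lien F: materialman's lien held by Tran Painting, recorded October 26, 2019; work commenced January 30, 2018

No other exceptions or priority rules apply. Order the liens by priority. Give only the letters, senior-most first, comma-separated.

A, F, D, E, C, B

Effective dates after the stated exceptions: B was recorded 136 days after the deed, outside the 20-day window, so it keeps its recording date; E's effective date is August 26, 2019, when work began; F is treated as recorded January 30, 2018, the work-commencement date.
A, as a property-tax lien, has superpriority and ranks first.
The other liens, earliest effective date first: F (January 30, 2018), D (July 30, 2018), E (August 26, 2019), C (November 1, 2019), B (December 23, 2020).
Since E is not senior to A, the subordination leaves the order unchanged.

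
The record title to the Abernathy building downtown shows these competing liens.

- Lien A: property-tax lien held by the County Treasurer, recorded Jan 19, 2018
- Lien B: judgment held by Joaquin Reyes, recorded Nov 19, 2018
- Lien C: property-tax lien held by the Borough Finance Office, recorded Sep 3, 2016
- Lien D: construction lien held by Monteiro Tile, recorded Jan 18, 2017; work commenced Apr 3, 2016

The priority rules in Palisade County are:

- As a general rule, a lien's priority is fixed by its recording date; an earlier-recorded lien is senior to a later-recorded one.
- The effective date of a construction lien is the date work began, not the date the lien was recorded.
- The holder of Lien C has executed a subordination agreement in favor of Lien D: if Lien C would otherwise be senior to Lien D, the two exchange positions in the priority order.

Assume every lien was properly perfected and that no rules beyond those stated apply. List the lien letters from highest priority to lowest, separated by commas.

D, C, A, B

Effective dates: D relates back to Apr 3, 2016 (work commenced).
By effective date, earliest first: D (Apr 3, 2016), C (Sep 3, 2016), A (Jan 19, 2018), B (Nov 19, 2018).
C already ranks below D; the subordination has no effect.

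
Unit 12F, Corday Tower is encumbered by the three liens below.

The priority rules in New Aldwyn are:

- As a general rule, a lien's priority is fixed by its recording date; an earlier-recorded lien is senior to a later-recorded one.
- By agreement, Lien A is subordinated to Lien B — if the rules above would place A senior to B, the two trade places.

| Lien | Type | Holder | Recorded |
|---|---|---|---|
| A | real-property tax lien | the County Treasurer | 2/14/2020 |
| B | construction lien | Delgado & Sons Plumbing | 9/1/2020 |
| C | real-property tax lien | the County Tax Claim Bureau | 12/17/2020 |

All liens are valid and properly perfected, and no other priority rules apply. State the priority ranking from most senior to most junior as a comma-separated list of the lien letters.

Ordering by effective date: A (2/14/2020), B (9/1/2020), C (12/17/2020).
A is senior to B before the subordination, so the two trade places.

B, A, C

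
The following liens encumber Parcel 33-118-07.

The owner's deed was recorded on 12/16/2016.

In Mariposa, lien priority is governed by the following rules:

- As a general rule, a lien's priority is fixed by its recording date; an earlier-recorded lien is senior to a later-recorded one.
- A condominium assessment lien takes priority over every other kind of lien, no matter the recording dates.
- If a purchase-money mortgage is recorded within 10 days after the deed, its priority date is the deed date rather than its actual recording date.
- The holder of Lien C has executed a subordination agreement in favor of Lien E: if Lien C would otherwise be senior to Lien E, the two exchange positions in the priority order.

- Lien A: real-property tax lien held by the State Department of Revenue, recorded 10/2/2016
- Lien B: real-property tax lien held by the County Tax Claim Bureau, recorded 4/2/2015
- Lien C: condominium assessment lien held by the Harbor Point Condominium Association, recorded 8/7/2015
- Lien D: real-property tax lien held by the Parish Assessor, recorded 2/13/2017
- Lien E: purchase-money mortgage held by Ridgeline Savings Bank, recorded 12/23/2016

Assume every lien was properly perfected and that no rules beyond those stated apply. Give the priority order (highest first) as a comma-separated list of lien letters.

Adjusting effective dates: E's effective date is the deed date, 12/16/2016.
C, as a condominium assessment lien, has superpriority and ranks first.
Ordering the rest by effective date: B (4/2/2015), A (10/2/2016), E (12/16/2016), D (2/13/2017).
Because C would otherwise rank above E, the subordination swaps them.

E, B, A, C, D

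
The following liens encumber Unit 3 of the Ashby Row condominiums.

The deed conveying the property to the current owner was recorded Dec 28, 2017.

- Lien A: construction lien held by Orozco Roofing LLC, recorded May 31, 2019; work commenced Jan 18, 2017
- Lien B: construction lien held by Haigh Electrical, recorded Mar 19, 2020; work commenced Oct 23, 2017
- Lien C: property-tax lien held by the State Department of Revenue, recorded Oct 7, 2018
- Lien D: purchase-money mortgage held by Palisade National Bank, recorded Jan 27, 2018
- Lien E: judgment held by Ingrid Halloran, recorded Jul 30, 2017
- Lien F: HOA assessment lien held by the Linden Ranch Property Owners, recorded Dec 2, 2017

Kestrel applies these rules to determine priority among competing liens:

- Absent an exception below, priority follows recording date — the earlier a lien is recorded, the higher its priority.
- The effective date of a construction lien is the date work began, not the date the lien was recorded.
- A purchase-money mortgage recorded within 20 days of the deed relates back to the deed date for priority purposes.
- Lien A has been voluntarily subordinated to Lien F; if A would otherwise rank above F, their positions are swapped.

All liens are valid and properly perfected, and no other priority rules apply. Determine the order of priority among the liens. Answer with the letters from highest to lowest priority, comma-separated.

Adjusting effective dates: A's effective date is Jan 18, 2017, when work began; B is treated as recorded Oct 23, 2017, the work-commencement date; D was recorded 30 days after the deed, outside the 20-day window, so it keeps its recording date.
Ordering by effective date: A (Jan 18, 2017), E (Jul 30, 2017), B (Oct 23, 2017), F (Dec 2, 2017), D (Jan 27, 2018), C (Oct 7, 2018).
Because A would otherwise rank above F, the subordination swaps them.

F, E, B, A, D, C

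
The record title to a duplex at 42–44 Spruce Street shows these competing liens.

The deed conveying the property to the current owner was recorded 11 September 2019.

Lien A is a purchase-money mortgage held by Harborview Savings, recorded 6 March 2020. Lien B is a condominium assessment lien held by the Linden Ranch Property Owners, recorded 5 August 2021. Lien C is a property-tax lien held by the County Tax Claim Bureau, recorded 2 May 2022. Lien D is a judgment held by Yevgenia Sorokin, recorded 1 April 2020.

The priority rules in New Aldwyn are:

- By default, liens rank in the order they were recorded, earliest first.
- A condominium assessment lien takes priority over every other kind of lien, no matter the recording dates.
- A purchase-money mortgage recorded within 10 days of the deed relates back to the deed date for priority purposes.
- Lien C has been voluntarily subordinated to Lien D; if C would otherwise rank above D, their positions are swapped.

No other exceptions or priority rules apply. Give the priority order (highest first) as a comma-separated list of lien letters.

B, A, D, C

Adjusting effective dates: A missed the 10-day window (177 days after the deed), so its recording date stands.
B is a condominium assessment lien and takes priority over every other lien.
Remaining liens by effective date: A (6 March 2020), D (1 April 2020), C (2 May 2022).
C already ranks below D; the subordination has no effect.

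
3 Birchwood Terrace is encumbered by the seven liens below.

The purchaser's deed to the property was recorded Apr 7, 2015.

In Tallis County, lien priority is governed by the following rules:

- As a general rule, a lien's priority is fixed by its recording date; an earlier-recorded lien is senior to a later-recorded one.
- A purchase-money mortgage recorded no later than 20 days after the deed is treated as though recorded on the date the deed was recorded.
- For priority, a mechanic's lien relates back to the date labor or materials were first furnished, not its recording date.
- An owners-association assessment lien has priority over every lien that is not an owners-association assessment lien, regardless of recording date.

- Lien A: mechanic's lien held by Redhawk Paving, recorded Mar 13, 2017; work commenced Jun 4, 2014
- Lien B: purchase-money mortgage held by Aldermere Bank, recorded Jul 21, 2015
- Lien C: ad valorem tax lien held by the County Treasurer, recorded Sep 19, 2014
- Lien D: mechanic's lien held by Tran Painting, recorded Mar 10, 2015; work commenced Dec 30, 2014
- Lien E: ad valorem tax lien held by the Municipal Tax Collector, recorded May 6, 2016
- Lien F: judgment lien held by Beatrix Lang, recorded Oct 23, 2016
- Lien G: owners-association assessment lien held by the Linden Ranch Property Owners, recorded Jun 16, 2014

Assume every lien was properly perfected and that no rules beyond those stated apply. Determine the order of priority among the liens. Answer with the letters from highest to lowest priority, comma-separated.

Adjusting effective dates: A's effective date is Jun 4, 2014, when work began; B was recorded 105 days after the deed — beyond 20 days — so no relation-back applies; D's effective date is Dec 30, 2014, when work began.
G is an owners-association assessment lien and takes priority over every other lien.
Remaining liens by effective date: A (Jun 4, 2014), C (Sep 19, 2014), D (Dec 30, 2014), B (Jul 21, 2015), E (May 6, 2016), F (Oct 23, 2016).

G, A, C, D, B, E, F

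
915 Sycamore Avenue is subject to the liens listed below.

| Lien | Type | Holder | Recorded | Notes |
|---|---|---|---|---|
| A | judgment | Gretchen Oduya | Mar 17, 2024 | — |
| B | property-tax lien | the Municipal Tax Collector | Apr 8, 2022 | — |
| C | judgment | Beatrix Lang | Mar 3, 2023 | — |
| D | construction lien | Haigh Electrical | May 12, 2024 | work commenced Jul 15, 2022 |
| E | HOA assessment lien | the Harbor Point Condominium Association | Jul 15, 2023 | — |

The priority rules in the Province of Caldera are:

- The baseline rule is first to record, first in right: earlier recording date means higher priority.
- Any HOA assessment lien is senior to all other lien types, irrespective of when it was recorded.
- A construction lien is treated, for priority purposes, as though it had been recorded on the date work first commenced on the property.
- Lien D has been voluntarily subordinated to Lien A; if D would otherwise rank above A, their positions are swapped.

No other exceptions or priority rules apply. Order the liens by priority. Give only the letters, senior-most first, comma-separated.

E, B, A, C, D

Effective dates: D relates back to Jul 15, 2022 (work commenced).
As an HOA assessment lien, E is senior to every other lien.
Ordering the rest by effective date: B (Apr 8, 2022), D (Jul 15, 2022), C (Mar 3, 2023), A (Mar 17, 2024).
D would otherwise be senior to A, so under the subordination agreement D and A exchange positions.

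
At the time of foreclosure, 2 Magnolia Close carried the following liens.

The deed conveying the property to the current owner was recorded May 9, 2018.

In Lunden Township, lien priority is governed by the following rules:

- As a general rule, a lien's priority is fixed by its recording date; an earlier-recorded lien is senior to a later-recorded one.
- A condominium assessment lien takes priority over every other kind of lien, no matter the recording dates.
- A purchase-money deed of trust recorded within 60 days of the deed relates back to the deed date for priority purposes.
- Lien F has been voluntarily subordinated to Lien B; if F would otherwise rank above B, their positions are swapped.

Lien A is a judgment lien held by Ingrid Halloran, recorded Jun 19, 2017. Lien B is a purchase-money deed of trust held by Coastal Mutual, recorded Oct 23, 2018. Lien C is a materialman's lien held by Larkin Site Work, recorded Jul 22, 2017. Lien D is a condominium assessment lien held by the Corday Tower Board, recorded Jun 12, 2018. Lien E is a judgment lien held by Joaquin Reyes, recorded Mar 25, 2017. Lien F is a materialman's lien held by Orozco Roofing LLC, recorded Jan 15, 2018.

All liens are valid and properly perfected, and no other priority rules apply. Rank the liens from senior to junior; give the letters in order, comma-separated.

Adjusting effective dates: B missed the 60-day window (167 days after the deed), so its recording date stands.
D, as a condominium assessment lien, has superpriority and ranks first.
Remaining liens by effective date: E (Mar 25, 2017), A (Jun 19, 2017), C (Jul 22, 2017), F (Jan 15, 2018), B (Oct 23, 2018).
F is senior to B before the subordination, so the two trade places.

D, E, A, C, B, F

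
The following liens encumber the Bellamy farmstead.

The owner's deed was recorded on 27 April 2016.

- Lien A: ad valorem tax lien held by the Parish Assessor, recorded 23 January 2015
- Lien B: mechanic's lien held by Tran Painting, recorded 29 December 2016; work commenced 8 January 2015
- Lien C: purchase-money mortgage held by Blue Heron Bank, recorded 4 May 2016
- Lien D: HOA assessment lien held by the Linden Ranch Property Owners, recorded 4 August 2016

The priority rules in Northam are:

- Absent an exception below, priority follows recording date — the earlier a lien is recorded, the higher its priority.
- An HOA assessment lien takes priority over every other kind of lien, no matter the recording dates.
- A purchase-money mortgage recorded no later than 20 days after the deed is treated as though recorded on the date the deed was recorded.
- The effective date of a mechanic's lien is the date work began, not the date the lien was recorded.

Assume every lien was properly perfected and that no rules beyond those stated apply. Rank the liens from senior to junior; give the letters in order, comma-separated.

Effective dates: B is treated as recorded 8 January 2015, the work-commencement date; C relates back to the deed date 27 April 2016.
D, as an HOA assessment lien, has superpriority and ranks first.
Remaining liens by effective date: B (8 January 2015), A (23 January 2015), C (27 April 2016).

D, B, A, C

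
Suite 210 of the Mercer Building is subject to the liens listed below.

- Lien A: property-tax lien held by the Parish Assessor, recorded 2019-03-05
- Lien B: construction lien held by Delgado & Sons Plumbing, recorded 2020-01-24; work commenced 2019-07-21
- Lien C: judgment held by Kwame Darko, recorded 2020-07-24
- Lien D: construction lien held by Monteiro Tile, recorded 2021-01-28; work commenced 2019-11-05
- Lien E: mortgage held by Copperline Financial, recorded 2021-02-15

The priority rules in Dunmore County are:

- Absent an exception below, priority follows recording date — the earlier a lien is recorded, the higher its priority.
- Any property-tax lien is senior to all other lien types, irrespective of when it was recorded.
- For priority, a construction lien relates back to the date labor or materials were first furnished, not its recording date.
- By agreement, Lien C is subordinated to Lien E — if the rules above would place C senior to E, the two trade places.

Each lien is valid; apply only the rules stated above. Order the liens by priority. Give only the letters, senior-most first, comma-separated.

Effective dates after the stated exceptions: B is treated as recorded 2019-07-21, the work-commencement date; D relates back to 2019-11-05 (work commenced).
As a property-tax lien, A is senior to every other lien.
The other liens, earliest effective date first: B (2019-07-21), D (2019-11-05), C (2020-07-24), E (2021-02-15).
C is senior to E before the subordination, so the two trade places.

A, B, D, E, C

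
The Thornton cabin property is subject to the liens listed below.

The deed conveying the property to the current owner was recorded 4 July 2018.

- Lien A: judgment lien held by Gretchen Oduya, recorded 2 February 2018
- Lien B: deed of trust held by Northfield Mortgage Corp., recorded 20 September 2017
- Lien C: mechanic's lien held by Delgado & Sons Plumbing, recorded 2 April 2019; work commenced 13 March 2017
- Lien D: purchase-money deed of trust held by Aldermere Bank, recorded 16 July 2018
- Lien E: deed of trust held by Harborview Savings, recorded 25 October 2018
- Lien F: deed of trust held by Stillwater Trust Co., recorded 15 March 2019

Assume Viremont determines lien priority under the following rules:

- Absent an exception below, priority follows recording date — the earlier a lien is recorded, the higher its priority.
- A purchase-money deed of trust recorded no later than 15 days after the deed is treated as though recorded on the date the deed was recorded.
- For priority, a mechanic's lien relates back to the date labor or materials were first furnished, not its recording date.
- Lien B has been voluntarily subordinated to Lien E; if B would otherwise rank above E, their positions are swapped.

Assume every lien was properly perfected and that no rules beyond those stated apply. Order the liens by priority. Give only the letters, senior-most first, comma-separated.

Adjusting effective dates: C is treated as recorded 13 March 2017, the work-commencement date; D's effective date is the deed date, 4 July 2018.
Sorted by effective date: C (13 March 2017), B (20 September 2017), A (2 February 2018), D (4 July 2018), E (25 October 2018), F (15 March 2019).
B is senior to E before the subordination, so the two trade places.

C, E, A, D, B, F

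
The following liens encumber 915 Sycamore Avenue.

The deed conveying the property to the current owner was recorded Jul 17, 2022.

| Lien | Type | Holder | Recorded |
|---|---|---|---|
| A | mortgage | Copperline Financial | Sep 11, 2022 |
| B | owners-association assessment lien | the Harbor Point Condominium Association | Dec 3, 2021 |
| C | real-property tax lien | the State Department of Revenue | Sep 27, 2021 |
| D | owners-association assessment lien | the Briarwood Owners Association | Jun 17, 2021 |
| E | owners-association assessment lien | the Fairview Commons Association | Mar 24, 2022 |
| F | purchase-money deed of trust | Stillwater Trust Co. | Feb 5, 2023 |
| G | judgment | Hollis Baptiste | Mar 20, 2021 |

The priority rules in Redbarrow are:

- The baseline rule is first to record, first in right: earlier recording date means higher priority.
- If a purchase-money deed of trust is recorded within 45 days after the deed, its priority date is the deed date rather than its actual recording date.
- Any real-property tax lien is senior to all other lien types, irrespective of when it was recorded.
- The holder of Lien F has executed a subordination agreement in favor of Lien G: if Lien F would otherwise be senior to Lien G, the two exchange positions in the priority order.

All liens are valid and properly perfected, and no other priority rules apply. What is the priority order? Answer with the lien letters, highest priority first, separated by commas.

Adjusting effective dates: F was recorded 203 days after the deed — beyond 45 days — so no relation-back applies.
As a real-property tax lien, C is senior to every other lien.
The other liens, earliest effective date first: G (Mar 20, 2021), D (Jun 17, 2021), B (Dec 3, 2021), E (Mar 24, 2022), A (Sep 11, 2022), F (Feb 5, 2023).
F is already junior to G, so the subordination agreement changes nothing.

C, G, D, B, E, A, F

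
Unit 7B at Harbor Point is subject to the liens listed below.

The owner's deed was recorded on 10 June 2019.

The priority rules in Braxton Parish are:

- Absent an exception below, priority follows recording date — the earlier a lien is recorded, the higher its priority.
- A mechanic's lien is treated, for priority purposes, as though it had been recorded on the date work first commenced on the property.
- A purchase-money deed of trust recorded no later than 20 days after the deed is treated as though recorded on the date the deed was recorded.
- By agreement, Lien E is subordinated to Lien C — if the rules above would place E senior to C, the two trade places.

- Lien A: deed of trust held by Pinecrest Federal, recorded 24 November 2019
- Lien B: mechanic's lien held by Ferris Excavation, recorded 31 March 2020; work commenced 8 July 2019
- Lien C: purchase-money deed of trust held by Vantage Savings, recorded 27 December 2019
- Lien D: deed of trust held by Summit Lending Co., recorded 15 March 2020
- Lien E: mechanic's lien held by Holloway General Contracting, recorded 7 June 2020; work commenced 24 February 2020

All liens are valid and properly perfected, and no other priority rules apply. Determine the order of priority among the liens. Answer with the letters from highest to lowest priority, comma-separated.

First, effective dates: B relates back to 8 July 2019 (work commenced); C was recorded 200 days after the deed — beyond 20 days — so no relation-back applies; E relates back to 24 February 2020 (work commenced).
By effective date: B (8 July 2019), A (24 November 2019), C (27 December 2019), E (24 February 2020), D (15 March 2020).
Since E is not senior to C, the subordination leaves the order unchanged.

B, A, C, E, D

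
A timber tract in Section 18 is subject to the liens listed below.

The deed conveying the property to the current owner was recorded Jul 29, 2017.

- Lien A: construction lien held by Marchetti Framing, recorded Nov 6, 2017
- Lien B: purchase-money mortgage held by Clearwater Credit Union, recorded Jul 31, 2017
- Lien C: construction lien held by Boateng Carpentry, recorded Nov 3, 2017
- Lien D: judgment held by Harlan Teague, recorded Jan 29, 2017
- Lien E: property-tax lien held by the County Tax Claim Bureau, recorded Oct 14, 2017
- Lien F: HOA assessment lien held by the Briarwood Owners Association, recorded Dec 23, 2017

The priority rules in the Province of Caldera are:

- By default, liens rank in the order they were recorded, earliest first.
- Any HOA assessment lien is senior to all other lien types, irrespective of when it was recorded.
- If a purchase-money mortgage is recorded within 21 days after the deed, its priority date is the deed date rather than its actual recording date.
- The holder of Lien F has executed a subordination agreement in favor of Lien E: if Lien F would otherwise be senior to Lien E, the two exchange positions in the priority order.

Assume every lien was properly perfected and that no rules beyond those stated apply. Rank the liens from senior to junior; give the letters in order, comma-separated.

Adjusting effective dates: B was recorded within the 21-day window, so its effective date is the deed date Jul 29, 2017.
F, as an HOA assessment lien, has superpriority and ranks first.
Ordering the rest by effective date: D (Jan 29, 2017), B (Jul 29, 2017), E (Oct 14, 2017), C (Nov 3, 2017), A (Nov 6, 2017).
The subordination applies — F was senior to E — so F and E swap.

E, D, B, F, C, A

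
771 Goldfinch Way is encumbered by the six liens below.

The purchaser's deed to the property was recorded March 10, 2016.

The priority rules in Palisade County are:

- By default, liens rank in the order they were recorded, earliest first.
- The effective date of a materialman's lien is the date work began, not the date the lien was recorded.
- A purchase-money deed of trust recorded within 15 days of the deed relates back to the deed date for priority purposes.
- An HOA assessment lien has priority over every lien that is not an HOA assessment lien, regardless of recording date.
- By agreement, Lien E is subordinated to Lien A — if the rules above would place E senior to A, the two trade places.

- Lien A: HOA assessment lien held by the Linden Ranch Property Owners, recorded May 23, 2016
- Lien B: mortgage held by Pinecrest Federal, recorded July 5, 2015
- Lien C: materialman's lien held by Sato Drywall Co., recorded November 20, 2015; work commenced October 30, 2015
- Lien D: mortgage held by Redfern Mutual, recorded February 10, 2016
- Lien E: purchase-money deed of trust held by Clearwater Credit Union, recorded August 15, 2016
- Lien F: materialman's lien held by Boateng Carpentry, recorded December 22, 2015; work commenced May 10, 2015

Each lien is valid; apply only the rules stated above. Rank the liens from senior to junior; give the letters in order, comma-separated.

Effective dates after the stated exceptions: C is treated as recorded October 30, 2015, the work-commencement date; E was recorded 158 days after the deed — beyond 15 days — so no relation-back applies; F relates back to May 10, 2015 (work commenced).
As an HOA assessment lien, A is senior to every other lien.
Among the remaining liens, by effective date: F (May 10, 2015), B (July 5, 2015), C (October 30, 2015), D (February 10, 2016), E (August 15, 2016).
E is already junior to A, so the subordination agreement changes nothing.

A, F, B, C, D, E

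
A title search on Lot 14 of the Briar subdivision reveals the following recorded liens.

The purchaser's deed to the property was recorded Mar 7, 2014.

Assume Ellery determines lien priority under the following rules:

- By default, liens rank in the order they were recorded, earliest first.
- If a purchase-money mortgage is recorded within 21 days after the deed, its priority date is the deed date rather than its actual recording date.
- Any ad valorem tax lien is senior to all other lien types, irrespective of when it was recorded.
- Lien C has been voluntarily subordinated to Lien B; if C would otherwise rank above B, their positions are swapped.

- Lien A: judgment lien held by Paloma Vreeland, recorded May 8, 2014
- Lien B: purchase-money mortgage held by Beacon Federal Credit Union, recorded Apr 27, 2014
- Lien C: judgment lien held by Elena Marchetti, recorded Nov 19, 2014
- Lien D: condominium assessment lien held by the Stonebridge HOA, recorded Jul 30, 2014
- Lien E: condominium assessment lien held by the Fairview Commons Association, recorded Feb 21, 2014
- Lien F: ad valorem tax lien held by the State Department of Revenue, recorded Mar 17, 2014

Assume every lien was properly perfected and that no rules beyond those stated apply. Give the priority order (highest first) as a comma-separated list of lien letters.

First, effective dates: B was recorded 51 days after the deed, outside the 21-day window, so it keeps its recording date.
F is an ad valorem tax lien, so it outranks all other liens regardless of date.
Among the remaining liens, by effective date: E (Feb 21, 2014), B (Apr 27, 2014), A (May 8, 2014), D (Jul 30, 2014), C (Nov 19, 2014).
C is already junior to B, so the subordination agreement changes nothing.

F, E, B, A, D, C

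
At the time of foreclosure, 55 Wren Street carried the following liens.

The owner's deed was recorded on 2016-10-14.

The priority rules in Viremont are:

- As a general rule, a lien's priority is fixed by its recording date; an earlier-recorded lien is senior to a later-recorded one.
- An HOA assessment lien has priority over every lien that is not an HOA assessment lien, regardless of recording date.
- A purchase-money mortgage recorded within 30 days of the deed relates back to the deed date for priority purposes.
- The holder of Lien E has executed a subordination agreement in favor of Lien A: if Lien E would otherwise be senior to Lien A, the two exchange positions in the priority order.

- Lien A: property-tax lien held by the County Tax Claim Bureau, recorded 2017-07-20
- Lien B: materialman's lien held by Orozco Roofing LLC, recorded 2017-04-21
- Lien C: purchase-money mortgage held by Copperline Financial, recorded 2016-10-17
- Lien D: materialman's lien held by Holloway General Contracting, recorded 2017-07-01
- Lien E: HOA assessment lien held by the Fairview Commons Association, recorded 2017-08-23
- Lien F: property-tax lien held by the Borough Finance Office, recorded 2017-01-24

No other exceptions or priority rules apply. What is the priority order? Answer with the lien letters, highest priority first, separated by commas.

Effective dates: C relates back to the deed date 2016-10-14.
E is an HOA assessment lien, so it outranks all other liens regardless of date.
The other liens, earliest effective date first: C (2016-10-14), F (2017-01-24), B (2017-04-21), D (2017-07-01), A (2017-07-20).
Because E would otherwise rank above A, the subordination swaps them.

A, C, F, B, D, E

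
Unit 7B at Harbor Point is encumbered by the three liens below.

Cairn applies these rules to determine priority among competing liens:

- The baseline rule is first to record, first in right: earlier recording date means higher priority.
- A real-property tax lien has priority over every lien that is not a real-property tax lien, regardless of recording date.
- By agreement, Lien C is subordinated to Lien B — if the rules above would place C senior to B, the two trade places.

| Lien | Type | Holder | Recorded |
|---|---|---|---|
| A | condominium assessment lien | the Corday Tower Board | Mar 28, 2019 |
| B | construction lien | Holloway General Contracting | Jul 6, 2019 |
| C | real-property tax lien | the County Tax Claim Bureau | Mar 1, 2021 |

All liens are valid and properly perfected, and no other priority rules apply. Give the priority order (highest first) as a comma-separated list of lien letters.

B, A, C

C is a real-property tax lien and takes priority over every other lien.
Ordering the rest by effective date: A (Mar 28, 2019), B (Jul 6, 2019).
Because C would otherwise rank above B, the subordination swaps them.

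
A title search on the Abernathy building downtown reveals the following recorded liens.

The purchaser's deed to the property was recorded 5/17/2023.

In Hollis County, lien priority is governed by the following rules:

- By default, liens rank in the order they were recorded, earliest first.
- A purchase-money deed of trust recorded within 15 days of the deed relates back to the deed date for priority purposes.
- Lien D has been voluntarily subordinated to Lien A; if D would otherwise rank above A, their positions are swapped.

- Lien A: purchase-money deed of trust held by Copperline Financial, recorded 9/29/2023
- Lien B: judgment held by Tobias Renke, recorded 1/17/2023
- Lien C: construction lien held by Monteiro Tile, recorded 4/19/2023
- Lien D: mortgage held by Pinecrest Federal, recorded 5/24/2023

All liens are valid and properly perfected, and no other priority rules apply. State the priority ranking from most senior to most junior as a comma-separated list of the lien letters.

Adjusting effective dates: A missed the 15-day window (135 days after the deed), so its recording date stands.
Sorted by effective date: B (1/17/2023), C (4/19/2023), D (5/24/2023), A (9/29/2023).
D is senior to A before the subordination, so the two trade places.

B, C, A, D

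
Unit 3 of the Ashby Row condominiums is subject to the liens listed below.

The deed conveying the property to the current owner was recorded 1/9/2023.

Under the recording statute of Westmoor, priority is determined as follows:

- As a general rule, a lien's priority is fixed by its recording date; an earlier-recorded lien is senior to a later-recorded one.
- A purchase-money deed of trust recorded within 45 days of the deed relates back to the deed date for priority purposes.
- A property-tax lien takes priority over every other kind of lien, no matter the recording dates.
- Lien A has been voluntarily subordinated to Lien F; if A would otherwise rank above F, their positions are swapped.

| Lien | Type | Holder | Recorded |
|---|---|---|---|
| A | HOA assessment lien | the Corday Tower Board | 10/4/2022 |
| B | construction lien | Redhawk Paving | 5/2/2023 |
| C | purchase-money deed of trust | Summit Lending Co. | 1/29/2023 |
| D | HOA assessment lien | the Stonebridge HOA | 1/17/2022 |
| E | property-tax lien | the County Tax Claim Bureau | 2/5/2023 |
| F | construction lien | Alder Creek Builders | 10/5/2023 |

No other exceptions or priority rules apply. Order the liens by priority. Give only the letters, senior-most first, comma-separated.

E, D, F, C, B, A

First, effective dates: C was recorded within the 45-day window, so its effective date is the deed date 1/9/2023.
E is a property-tax lien and takes priority over every other lien.
Ordering the rest by effective date: D (1/17/2022), A (10/4/2022), C (1/9/2023), B (5/2/2023), F (10/5/2023).
A is senior to F before the subordination, so the two trade places.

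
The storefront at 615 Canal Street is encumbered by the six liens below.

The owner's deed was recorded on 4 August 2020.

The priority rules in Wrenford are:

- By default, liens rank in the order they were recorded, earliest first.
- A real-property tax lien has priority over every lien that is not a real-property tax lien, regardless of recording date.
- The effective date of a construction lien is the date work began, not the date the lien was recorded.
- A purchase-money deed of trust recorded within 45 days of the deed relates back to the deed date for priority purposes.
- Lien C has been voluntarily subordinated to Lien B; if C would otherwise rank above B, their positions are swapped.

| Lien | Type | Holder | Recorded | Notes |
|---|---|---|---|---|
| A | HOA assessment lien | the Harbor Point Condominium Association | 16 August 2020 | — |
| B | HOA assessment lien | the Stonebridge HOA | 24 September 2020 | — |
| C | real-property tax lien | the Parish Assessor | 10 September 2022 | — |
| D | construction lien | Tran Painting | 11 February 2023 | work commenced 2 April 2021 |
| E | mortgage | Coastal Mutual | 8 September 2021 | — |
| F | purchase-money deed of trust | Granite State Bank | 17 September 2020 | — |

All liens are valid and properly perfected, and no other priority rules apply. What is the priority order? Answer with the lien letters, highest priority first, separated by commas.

Effective dates: D relates back to 2 April 2021 (work commenced); F was recorded within the 45-day window, so its effective date is the deed date 4 August 2020.
C, as a real-property tax lien, has superpriority and ranks first.
Remaining liens by effective date: F (4 August 2020), A (16 August 2020), B (24 September 2020), D (2 April 2021), E (8 September 2021).
The subordination applies — C was senior to B — so C and B swap.

B, F, A, C, D, E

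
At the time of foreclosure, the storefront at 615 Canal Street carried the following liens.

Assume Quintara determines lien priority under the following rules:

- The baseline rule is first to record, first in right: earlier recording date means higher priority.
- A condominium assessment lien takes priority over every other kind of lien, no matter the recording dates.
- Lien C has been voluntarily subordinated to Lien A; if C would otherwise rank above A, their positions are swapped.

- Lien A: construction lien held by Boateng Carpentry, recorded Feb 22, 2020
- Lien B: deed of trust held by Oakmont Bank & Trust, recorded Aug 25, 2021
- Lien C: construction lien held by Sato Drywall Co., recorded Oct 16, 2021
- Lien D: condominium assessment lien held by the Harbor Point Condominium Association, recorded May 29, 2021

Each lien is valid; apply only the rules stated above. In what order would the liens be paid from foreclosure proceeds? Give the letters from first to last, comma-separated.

D is a condominium assessment lien and takes priority over every other lien.
The other liens, earliest effective date first: A (Feb 22, 2020), B (Aug 25, 2021), C (Oct 16, 2021).
C is already junior to A, so the subordination agreement changes nothing.

D, A, B, C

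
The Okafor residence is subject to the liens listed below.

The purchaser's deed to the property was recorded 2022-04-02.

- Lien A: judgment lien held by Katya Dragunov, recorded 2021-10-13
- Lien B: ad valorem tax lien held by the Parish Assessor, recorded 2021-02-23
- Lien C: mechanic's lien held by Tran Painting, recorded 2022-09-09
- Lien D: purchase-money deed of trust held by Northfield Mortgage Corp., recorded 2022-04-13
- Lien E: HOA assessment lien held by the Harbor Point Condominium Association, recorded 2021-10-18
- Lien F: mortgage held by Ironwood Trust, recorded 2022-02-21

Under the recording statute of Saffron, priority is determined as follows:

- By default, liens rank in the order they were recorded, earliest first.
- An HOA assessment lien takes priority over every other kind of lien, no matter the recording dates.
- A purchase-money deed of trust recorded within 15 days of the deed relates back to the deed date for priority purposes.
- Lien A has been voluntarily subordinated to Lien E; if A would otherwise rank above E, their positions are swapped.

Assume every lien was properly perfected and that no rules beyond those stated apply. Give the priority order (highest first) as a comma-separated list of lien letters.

E, B, A, F, D, C

First, effective dates: D's effective date is the deed date, 2022-04-02.
As an HOA assessment lien, E is senior to every other lien.
Remaining liens by effective date: B (2021-02-23), A (2021-10-13), F (2022-02-21), D (2022-04-02), C (2022-09-09).
Since A is not senior to E, the subordination leaves the order unchanged.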